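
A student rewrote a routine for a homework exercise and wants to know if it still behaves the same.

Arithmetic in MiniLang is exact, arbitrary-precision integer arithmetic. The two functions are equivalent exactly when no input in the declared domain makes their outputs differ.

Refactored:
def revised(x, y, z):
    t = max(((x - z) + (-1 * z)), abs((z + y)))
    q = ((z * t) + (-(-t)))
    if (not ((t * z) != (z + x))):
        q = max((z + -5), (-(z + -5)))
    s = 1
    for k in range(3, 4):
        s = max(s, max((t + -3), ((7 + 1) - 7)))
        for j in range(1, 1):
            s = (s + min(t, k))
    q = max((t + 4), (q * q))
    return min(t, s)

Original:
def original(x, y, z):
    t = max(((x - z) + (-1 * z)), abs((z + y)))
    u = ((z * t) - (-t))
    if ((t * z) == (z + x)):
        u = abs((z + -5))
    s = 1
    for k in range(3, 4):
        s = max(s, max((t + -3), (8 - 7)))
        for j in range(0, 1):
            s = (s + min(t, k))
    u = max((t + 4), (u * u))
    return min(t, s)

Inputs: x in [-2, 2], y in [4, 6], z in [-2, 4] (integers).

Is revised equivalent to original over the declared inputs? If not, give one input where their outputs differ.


Input x=-2, y=4, z=-2: 2 from original versus 1 from revised.
verdict: not equivalent; witness: x=-2, y=4, z=-2


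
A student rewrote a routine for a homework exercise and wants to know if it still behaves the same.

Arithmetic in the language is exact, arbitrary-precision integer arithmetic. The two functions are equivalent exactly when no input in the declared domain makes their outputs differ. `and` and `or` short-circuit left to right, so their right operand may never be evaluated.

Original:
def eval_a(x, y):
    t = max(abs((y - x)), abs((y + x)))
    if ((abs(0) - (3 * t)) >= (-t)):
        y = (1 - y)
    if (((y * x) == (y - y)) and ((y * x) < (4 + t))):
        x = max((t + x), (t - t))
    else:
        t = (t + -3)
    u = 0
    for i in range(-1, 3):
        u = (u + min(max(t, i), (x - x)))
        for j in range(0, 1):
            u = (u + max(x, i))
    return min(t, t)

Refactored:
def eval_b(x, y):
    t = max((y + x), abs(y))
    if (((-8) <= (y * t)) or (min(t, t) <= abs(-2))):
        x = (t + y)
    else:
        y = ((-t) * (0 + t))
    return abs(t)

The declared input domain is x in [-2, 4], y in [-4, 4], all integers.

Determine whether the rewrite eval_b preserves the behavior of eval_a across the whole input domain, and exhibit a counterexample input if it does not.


Try x=-2, y=-4.
eval_a: t = 6; ((abs(0) - (3 * t)) >= (-t)) -> false; (((y * x) == (y - y)) and ((y * x) < (4 + t))) -> false; t = 3; u = 0; [i=-1]; u = 0; [j=0]; u = -1; [i=0]; u = -1; [j=0]; u = -1; [i=1]; u = -1; [j=0]; u = 0; [i=2]; u = 0; [j=0]; u = 2; return 3
eval_b: t = 4; (((-8) <= (y * t)) or (min(t, t) <= abs(-2))) -> false; y = -16; return 4
3 against 4: the behavior changed.
verdict: not equivalent; witness: x=-2, y=-4


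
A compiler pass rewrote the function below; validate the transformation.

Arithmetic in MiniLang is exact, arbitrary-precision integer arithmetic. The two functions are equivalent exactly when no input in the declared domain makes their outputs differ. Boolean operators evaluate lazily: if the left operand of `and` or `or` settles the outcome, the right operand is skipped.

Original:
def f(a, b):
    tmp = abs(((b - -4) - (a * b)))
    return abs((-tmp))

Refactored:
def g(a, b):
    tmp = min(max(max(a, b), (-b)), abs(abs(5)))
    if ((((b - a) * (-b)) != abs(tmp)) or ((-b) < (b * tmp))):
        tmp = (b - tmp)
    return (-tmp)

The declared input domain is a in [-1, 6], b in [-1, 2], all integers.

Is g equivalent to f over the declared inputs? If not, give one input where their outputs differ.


Input a=-1, b=0: 4 from f versus 0 from g.
verdict: not equivalent; witness: a=-1, b=0


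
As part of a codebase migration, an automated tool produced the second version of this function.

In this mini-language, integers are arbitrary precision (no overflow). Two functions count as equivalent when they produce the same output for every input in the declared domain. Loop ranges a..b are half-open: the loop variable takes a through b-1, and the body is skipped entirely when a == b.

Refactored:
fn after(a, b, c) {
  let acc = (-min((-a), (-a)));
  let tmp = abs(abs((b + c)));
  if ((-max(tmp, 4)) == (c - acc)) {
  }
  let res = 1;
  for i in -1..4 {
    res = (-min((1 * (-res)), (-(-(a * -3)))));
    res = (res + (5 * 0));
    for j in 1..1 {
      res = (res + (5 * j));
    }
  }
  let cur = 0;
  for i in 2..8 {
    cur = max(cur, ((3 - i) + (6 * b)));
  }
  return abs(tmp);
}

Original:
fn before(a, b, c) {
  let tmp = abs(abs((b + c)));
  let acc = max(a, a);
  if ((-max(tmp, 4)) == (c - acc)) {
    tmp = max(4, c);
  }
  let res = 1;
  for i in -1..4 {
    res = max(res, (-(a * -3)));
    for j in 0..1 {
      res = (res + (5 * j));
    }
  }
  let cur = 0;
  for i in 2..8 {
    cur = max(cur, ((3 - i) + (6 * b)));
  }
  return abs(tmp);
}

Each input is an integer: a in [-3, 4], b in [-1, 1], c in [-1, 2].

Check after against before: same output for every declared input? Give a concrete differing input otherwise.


Consider the input a=3, b=-1, c=-1.
before: tmp := 2 | acc := 3 | ((-max(tmp, 4)) == (c - acc)): true | tmp := 4 | res := 1 | iter i=-1: | res := 9 | iter j=0: | res := 9 | iter i=0: | res := 9 | iter j=0: | res := 9 | iter i=1: | res := 9 | iter j=0: | res := 9 | iter i=2: | res := 9 | iter j=0: | res := 9 | iter i=3: | res := 9 | iter j=0: | res := 9 | cur := 0 | iter i=2: | cur := 0 | iter i=3: | cur := 0 | iter i=4: | cur := 0 | iter i=5: | cur := 0 | iter i=6: | cur := 0 | iter i=7: | cur := 0 | result 4
after: acc := 3 | tmp := 2 | ((-max(tmp, 4)) == (c - acc)): true | res := 1 | iter i=-1: | res := 9 | res := 9 | loop over j: empty range | iter i=0: | res := 9 | res := 9 | loop over j: empty range | iter i=1: | res := 9 | res := 9 | loop over j: empty range | iter i=2: | res := 9 | res := 9 | loop over j: empty range | iter i=3: | res := 9 | res := 9 | loop over j: empty range | cur := 0 | iter i=2: | cur := 0 | iter i=3: | cur := 0 | iter i=4: | cur := 0 | iter i=5: | cur := 0 | iter i=6: | cur := 0 | iter i=7: | cur := 0 | result 2
4 vs 2 — the two versions disagree here.
verdict: not equivalent; witness: a=3, b=-1, c=-1


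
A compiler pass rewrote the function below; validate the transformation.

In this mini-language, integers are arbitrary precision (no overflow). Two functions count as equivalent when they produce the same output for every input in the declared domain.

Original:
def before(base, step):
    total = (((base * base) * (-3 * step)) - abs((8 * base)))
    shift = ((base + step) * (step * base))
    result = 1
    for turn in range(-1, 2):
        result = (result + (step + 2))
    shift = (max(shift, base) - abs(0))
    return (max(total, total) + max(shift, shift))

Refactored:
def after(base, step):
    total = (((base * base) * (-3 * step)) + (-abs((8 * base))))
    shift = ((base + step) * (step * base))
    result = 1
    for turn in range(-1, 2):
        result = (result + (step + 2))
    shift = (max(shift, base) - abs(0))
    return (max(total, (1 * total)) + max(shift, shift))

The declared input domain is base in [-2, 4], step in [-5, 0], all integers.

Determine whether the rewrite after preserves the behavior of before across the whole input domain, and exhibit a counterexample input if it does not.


Differences: arithmetic usage differs, plus constant usage differs — yet all 42 inputs agree.
verdict: equivalent


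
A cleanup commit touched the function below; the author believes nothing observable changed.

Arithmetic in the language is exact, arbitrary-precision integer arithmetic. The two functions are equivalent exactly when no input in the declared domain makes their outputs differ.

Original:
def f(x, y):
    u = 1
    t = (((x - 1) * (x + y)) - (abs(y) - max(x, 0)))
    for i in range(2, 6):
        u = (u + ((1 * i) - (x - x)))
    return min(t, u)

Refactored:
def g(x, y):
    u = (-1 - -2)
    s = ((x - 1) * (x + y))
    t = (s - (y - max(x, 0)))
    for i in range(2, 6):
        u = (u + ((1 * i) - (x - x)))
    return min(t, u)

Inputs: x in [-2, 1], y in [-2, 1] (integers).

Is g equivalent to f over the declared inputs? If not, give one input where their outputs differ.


The rewrite breaks on x=-2, y=-2, where the results are 10 and 14.
f: u=1, then t=10, then (i=2), then u=3, then (i=3), then u=6, then (i=4), then u=10, then (i=5), then u=15, then returns 10
g: u=1, then s=12, then t=14, then (i=2), then u=3, then (i=3), then u=6, then (i=4), then u=10, then (i=5), then u=15, then returns 14
verdict: not equivalent; witness: x=-2, y=-2


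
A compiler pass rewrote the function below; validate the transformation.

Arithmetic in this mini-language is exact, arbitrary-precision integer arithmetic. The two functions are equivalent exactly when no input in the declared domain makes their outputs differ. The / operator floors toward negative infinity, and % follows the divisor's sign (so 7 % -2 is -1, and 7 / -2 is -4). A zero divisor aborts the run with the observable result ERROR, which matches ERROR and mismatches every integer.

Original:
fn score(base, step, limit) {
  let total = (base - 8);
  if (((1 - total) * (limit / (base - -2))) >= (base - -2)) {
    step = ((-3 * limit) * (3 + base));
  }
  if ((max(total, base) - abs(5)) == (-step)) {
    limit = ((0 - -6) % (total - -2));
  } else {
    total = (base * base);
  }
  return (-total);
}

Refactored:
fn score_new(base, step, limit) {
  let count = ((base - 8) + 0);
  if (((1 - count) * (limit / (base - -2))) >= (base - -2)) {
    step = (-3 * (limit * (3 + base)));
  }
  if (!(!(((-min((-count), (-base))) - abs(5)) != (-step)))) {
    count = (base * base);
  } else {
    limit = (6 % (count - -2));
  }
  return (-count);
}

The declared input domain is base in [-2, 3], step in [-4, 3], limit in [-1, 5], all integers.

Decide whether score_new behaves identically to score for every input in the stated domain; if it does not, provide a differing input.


This is a faithful refactor — boolean connective usage differs; and local variable names differ; and min/max/abs usage differs; and arithmetic usage differs; and comparison usage differs; and constant usage differs, but the computed results match everywhere.
One worked example (base=-1, step=3, limit=4) — score: total := -9 | (((1 - total) * (limit / (base - -2))) >= (base - -2)): true | step := -24 | ((max(total, base) - abs(5)) == (-step)): false | total := 1 | result -1; score_new: count := -9 | (((1 - count) * (limit / (base - -2))) >= (base - -2)): true | step := -24 | (!(!(((-min((-count), (-base))) - abs(5)) != (-step)))): true | count := 1 | result -1; agreement on -1.
An exhaustive pass over the 336 declared inputs shows identical outputs.
verdict: equivalent


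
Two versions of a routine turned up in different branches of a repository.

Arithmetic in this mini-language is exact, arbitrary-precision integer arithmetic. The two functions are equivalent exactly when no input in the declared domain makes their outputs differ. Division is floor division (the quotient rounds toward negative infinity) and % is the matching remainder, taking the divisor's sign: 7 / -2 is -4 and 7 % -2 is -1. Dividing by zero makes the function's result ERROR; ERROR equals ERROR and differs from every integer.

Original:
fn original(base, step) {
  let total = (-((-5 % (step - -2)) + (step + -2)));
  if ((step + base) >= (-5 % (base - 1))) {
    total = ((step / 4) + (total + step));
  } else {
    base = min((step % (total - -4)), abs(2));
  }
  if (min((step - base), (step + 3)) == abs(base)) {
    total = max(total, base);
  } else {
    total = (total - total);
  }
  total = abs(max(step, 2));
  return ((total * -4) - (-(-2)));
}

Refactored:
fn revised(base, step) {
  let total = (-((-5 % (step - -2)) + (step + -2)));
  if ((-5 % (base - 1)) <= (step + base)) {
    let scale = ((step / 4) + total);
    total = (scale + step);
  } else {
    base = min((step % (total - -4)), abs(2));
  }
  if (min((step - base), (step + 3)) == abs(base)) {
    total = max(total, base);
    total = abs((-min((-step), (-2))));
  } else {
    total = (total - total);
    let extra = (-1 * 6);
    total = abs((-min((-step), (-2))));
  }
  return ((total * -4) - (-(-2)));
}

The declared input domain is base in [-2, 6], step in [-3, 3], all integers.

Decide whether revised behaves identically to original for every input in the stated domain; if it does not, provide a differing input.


Although min/max/abs usage differs, statement counts differ, comparison usage differs, local variable names differ, constant usage differs, arithmetic usage differs, 63/63 inputs agree.
verdict: equivalent


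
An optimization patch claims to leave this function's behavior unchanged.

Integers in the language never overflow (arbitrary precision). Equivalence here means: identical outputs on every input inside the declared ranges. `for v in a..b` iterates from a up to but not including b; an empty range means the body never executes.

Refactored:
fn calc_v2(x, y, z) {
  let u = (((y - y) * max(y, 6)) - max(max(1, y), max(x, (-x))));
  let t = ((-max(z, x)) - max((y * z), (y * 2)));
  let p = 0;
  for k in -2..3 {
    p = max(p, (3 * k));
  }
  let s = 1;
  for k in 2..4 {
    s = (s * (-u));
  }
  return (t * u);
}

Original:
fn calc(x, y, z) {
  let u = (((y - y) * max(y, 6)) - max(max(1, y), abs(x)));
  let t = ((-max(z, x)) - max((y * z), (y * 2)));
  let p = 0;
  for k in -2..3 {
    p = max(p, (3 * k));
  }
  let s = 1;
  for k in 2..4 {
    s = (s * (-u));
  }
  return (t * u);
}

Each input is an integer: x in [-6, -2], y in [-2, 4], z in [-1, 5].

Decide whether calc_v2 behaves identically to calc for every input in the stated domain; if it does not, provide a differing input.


Behavior is preserved: although min/max/abs usage differs, the outputs never diverge.
Spot check at x=-3, y=-2, z=-1 — calc: u := -3 | t := -1 | p := 0 | iter k=-2: | p := 0 | iter k=-1: | p := 0 | iter k=0: | p := 0 | iter k=1: | p := 3 | iter k=2: | p := 6 | s := 1 | iter k=2: | s := 3 | iter k=3: | s := 9 | result 3. calc_v2: u := -3 | t := -1 | p := 0 | iter k=-2: | p := 0 | iter k=-1: | p := 0 | iter k=0: | p := 0 | iter k=1: | p := 3 | iter k=2: | p := 6 | s := 1 | iter k=2: | s := 3 | iter k=3: | s := 9 | result 3. Both give 3.
Sweeping the whole domain (245 inputs) finds no disagreement.
verdict: equivalent


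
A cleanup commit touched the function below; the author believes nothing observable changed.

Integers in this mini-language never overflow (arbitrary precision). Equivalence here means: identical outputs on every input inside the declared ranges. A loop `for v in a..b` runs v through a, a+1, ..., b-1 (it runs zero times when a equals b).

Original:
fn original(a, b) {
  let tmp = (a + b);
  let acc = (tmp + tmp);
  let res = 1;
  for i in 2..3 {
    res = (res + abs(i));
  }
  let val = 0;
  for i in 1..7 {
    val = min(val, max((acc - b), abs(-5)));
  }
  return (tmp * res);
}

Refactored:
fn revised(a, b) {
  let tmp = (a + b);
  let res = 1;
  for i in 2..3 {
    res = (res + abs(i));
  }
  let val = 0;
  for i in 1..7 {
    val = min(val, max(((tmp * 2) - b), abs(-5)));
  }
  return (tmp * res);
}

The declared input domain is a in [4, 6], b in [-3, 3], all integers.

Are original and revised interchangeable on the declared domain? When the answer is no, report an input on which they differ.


The two versions differ — the changes include constant usage differs; and local variable names differ; and statement counts differ; and arithmetic usage differs.
As a probe, take a=4, b=2: original runs tmp := 6 | acc := 12 | res := 1 | iter i=2: | res := 3 | val := 0 | iter i=1: | val := 0 | iter i=2: | val := 0 | iter i=3: | val := 0 | iter i=4: | val := 0 | iter i=5: | val := 0 | iter i=6: | val := 0 | result 18; revised runs tmp := 6 | res := 1 | iter i=2: | res := 3 | val := 0 | iter i=1: | val := 0 | iter i=2: | val := 0 | iter i=3: | val := 0 | iter i=4: | val := 0 | iter i=5: | val := 0 | iter i=6: | val := 0 | result 18; both end at 18.
Every one of the 21 inputs gives matching results.
verdict: equivalent


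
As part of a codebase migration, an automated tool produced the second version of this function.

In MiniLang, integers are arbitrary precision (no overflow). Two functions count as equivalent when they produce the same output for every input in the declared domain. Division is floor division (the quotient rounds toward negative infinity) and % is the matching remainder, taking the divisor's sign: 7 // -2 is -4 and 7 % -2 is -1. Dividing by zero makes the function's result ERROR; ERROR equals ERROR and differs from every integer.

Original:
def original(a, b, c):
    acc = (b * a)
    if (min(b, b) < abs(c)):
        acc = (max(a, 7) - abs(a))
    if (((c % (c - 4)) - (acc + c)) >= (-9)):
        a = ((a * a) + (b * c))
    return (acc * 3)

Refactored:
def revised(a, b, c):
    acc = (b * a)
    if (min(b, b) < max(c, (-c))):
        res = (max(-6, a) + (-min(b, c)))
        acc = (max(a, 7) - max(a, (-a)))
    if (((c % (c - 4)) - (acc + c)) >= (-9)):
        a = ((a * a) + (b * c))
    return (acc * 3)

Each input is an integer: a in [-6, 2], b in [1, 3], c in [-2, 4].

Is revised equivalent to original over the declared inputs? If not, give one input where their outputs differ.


Equivalent — the differences include constant usage differs, statement counts differ, min/max/abs usage differs, arithmetic usage differs, local variable names differ, yet no declared input distinguishes the two.
Spot check at a=-5, b=1, c=2 — original: acc=-5, then (min(b, b) < abs(c)) is true, then acc=2, then (((c % (c - 4)) - (acc + c)) >= (-9)) is true, then a=27, then returns 6. revised: acc=-5, then (min(b, b) < max(c, (-c))) is true, then res=-6, then acc=2, then (((c % (c - 4)) - (acc + c)) >= (-9)) is true, then a=27, then returns 6. Both give 6.
Every one of the 189 inputs gives matching results.
verdict: equivalent


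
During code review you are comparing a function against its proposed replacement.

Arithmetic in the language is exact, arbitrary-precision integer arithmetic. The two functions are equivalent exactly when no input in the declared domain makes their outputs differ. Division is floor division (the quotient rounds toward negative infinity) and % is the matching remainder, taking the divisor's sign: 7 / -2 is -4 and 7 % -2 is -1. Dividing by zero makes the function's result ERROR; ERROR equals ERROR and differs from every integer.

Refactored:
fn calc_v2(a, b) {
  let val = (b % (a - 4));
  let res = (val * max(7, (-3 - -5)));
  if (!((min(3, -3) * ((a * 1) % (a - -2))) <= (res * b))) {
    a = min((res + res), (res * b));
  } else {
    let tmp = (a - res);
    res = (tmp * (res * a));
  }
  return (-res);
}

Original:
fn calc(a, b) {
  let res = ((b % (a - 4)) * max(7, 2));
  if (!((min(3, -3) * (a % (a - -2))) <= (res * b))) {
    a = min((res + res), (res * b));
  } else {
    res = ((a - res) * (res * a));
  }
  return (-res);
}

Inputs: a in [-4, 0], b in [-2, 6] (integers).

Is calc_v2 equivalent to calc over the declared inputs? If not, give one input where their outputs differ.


This is a faithful refactor — arithmetic usage differs, local variable names differ, constant usage differs, statement counts differ, but the computed results match everywhere.
As a probe, take a=0, b=1: calc runs res becomes -21; next (!((min(3, -3) * (a % (a - -2))) <= (res * b))) evaluates to true; next a becomes -42; next final value 21; calc_v2 runs val becomes -3; next res becomes -21; next (!((min(3, -3) * ((a * 1) % (a - -2))) <= (res * b))) evaluates to true; next a becomes -42; next final value 21; both end at 21.
Every one of the 45 inputs gives matching results.
verdict: equivalent


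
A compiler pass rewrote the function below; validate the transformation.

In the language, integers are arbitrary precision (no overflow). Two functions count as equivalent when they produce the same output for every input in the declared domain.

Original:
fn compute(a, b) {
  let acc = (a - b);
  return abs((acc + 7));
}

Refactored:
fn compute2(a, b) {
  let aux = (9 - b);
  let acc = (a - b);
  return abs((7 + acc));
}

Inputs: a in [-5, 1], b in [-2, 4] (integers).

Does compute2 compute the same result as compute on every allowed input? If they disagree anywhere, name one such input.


A substantive addition is an assignment to `aux` whose value nothing reads; no result depends on it; all 49 inputs agree.
verdict: equivalent


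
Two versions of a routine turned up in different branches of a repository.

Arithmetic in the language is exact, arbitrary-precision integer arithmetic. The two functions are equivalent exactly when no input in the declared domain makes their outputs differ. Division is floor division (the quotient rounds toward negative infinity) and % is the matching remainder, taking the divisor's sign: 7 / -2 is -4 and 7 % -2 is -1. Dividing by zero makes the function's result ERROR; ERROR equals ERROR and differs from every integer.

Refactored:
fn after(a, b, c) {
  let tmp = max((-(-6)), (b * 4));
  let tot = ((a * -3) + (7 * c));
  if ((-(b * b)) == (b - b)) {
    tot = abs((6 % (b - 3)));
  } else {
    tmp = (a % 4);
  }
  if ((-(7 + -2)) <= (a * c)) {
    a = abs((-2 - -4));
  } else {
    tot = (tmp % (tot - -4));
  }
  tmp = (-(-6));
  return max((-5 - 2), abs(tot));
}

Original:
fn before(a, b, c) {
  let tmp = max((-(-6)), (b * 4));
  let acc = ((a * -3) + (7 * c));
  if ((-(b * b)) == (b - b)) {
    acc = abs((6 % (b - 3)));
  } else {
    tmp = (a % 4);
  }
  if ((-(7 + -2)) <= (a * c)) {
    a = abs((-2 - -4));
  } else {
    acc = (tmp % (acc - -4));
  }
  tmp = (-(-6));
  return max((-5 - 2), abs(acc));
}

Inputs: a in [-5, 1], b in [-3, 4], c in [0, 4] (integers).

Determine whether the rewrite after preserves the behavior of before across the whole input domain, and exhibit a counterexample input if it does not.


Side by side, the visible changes include: local variable names differ.
Spot check at a=-1, b=3, c=4 — before: tmp becomes 12; next acc becomes 31; next ((-(b * b)) == (b - b)) evaluates to false; next tmp becomes 3; next ((-(7 + -2)) <= (a * c)) evaluates to true; next a becomes 2; next tmp becomes 6; next final value 31. after: tmp becomes 12; next tot becomes 31; next ((-(b * b)) == (b - b)) evaluates to false; next tmp becomes 3; next ((-(7 + -2)) <= (a * c)) evaluates to true; next a becomes 2; next tmp becomes 6; next final value 31. Both give 31.
Across all 280 domain points the two functions coincide.
verdict: equivalent


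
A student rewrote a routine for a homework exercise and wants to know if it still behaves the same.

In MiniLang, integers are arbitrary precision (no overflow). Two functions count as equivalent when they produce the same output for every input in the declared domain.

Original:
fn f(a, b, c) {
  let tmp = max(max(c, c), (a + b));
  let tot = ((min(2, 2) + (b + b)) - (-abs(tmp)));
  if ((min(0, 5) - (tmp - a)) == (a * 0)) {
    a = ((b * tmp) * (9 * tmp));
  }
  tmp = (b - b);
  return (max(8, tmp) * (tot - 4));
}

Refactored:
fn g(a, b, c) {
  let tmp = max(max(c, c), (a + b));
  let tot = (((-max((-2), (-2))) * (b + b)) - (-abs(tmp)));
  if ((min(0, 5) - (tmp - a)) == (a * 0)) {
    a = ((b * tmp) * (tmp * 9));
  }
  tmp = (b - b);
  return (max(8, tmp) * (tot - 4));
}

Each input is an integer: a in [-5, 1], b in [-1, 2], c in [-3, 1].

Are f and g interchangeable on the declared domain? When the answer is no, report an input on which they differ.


At a=-5, b=-1, c=-3: f gives -8, g gives -40.
verdict: not equivalent; witness: a=-5, b=-1, c=-3


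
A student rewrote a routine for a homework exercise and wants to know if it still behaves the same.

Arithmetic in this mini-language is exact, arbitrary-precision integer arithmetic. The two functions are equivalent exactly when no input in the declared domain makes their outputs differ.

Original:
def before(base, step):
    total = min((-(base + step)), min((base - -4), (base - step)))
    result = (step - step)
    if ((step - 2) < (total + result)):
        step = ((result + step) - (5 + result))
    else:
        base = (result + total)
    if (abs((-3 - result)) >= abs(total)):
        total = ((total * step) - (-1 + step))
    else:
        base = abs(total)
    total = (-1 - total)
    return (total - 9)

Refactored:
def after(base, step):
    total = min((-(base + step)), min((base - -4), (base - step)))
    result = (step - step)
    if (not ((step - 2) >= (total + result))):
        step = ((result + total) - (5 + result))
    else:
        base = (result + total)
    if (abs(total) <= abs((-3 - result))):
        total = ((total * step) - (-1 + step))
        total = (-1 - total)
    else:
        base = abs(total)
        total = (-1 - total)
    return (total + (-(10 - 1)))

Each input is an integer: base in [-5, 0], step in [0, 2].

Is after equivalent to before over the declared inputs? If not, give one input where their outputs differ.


Not equivalent: base=-1, step=0 separates them (-21 vs -23).
before: total = -1; result = 0; ((step - 2) < (total + result)) -> true; step = -5; (abs((-3 - result)) >= abs(total)) -> true; total = 11; total = -12; return -21
after: total = -1; result = 0; (not ((step - 2) >= (total + result))) -> true; step = -6; (abs(total) <= abs((-3 - result))) -> true; total = 13; total = -14; return -23
verdict: not equivalent; witness: base=-1, step=0


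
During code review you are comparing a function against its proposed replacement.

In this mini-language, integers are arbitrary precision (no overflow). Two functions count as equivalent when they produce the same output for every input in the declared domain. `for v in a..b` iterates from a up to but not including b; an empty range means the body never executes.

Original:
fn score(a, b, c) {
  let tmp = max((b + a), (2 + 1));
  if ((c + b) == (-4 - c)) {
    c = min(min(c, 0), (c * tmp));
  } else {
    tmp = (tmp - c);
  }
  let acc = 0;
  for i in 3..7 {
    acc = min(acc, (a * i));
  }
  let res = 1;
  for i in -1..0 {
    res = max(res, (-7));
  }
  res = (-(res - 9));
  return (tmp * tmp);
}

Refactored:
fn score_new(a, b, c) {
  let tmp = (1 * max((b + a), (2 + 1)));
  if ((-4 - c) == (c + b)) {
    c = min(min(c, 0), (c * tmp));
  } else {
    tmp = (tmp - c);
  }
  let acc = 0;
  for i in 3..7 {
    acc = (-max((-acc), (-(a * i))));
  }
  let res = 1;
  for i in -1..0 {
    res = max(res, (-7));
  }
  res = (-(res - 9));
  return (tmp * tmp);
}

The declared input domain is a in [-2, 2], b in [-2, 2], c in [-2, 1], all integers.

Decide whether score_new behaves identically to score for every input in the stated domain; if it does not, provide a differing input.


Equivalent — the differences include constant usage differs; also min/max/abs usage differs; also arithmetic usage differs, yet no declared input distinguishes the two.
As a probe, take a=-2, b=-1, c=-1: score runs tmp becomes 3; next ((c + b) == (-4 - c)) evaluates to false; next tmp becomes 4; next acc becomes 0; next at i=3:; next acc becomes -6; next at i=4:; next acc becomes -8; next at i=5:; next acc becomes -10; next at i=6:; next acc becomes -12; next res becomes 1; next at i=-1:; next res becomes 1; next res becomes 8; next final value 16; score_new runs tmp becomes 3; next ((-4 - c) == (c + b)) evaluates to false; next tmp becomes 4; next acc becomes 0; next at i=3:; next acc becomes -6; next at i=4:; next acc becomes -8; next at i=5:; next acc becomes -10; next at i=6:; next acc becomes -12; next res becomes 1; next at i=-1:; next res becomes 1; next res becomes 8; next final value 16; both end at 16.
An exhaustive pass over the 100 declared inputs shows identical outputs.
verdict: equivalent


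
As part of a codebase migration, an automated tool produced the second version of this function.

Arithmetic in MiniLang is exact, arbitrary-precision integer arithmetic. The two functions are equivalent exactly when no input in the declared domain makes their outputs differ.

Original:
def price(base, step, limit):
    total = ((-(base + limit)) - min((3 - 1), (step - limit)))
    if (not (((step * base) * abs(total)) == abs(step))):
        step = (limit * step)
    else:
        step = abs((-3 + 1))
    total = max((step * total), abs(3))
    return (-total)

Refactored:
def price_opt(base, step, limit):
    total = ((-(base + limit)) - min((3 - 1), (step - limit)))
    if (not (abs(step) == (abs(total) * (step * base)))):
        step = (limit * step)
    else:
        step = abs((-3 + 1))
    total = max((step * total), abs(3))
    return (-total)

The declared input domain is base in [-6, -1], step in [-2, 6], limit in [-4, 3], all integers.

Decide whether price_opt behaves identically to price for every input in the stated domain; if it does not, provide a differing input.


Changes here: same computation, different form; the full 432-point sweep finds no disagreement.
verdict: equivalent


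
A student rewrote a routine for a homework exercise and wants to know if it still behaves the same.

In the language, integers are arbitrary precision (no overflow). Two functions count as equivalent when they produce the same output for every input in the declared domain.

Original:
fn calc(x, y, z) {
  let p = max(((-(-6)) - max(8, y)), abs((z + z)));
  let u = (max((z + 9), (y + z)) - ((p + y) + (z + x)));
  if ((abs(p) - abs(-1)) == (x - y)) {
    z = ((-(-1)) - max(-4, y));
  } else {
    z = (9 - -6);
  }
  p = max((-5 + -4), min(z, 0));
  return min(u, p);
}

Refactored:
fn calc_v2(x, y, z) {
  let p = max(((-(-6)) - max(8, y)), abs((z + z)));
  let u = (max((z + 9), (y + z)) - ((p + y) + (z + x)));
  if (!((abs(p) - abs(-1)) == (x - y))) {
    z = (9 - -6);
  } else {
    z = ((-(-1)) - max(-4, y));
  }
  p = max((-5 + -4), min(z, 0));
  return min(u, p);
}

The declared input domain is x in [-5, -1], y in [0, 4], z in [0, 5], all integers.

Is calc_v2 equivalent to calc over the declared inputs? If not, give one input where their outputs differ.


The two are interchangeable: boolean connective usage differs, and every declared input agrees.
Spot check at x=-2, y=0, z=3 — calc: p becomes 6; next u becomes 5; next ((abs(p) - abs(-1)) == (x - y)) evaluates to false; next z becomes 15; next p becomes 0; next final value 0. calc_v2: p becomes 6; next u becomes 5; next (!((abs(p) - abs(-1)) == (x - y))) evaluates to true; next z becomes 15; next p becomes 0; next final value 0. Both give 0.
Checked all 150 inputs in the declared domain: the outputs agree on every one.
verdict: equivalent


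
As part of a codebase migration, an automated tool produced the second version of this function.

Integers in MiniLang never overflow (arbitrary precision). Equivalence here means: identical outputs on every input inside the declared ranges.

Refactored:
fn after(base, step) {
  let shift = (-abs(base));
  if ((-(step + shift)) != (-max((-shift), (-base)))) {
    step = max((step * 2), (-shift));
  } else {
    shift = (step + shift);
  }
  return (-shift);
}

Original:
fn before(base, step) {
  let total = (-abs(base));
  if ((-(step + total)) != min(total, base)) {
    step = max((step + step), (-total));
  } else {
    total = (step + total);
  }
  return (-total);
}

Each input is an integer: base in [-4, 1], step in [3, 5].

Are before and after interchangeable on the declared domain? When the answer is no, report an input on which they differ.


Behavior is preserved: although local variable names differ; arithmetic usage differs; min/max/abs usage differs; constant usage differs, the outputs never diverge.
One worked example (base=-3, step=4) — before: total becomes -3; next ((-(step + total)) != min(total, base)) evaluates to true; next step becomes 8; next final value 3; after: shift becomes -3; next ((-(step + shift)) != (-max((-shift), (-base)))) evaluates to true; next step becomes 8; next final value 3; agreement on 3.
An exhaustive pass over the 18 declared inputs shows identical outputs.
verdict: equivalent


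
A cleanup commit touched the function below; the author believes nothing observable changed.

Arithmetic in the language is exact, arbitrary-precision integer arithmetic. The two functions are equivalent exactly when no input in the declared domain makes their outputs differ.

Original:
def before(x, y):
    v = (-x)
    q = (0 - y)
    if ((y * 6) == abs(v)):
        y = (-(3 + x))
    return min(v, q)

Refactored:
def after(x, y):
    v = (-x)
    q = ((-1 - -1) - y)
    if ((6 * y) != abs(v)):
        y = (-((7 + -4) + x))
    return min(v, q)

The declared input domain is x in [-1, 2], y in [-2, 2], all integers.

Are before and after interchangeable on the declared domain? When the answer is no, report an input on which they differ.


One difference looks behavioral, but it never changes the outcome for any declared input; all 20 inputs agree.
verdict: equivalent


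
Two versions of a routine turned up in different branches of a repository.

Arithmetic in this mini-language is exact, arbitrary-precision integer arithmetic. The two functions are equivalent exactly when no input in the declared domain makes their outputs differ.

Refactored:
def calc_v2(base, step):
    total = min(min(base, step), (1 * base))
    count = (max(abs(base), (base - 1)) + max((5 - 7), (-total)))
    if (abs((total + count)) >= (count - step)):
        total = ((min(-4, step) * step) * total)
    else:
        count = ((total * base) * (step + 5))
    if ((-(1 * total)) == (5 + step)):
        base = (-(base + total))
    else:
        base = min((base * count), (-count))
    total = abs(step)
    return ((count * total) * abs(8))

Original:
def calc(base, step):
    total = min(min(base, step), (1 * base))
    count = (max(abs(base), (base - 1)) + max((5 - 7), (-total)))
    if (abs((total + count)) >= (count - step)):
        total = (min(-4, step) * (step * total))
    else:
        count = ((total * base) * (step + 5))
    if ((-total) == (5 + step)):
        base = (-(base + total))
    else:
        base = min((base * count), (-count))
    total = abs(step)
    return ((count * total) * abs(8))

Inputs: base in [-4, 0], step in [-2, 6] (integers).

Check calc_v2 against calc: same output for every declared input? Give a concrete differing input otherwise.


Behavior is preserved: although arithmetic usage differs, plus constant usage differs, the outputs never diverge.
One worked example (base=-1, step=1) — calc: total = -1; count = 2; (abs((total + count)) >= (count - step)) -> true; total = 4; ((-total) == (5 + step)) -> false; base = -2; total = 1; return 16; calc_v2: total = -1; count = 2; (abs((total + count)) >= (count - step)) -> true; total = 4; ((-(1 * total)) == (5 + step)) -> false; base = -2; total = 1; return 16; agreement on 16.
An exhaustive pass over the 45 declared inputs shows identical outputs.
verdict: equivalent


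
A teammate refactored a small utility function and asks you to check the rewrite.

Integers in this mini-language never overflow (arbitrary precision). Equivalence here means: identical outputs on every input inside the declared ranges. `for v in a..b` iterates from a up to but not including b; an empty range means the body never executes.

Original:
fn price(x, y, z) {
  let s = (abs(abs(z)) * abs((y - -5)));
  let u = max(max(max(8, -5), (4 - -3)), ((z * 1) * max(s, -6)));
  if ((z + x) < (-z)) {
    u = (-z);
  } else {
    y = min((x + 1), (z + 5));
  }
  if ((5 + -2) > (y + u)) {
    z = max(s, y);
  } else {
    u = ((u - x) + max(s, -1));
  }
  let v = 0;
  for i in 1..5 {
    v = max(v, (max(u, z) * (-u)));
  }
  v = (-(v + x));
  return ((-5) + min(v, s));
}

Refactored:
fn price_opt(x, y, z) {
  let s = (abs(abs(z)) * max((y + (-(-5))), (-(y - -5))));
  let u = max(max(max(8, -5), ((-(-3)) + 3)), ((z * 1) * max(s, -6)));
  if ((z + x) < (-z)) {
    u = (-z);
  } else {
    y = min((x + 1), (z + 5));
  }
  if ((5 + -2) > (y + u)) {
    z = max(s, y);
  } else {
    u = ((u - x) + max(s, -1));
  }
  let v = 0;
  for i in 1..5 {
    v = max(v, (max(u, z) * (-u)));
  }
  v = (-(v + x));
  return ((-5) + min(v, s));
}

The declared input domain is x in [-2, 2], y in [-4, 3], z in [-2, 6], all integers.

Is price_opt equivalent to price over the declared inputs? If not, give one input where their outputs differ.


Equivalent. The suspicious edit (`4` became `3`) never changes the result for any input inside the declared domain.
Sweeping the whole domain (360 inputs) finds no disagreement.
One worked example (x=2, y=-2, z=1) — price: s=3, then u=8, then ((z + x) < (-z)) is false, then y=3, then ((5 + -2) > (y + u)) is false, then u=9, then v=0, then (i=1), then v=0, then (i=2), then v=0, then (i=3), then v=0, then (i=4), then v=0, then v=-2, then returns -7; price_opt: s=3, then u=8, then ((z + x) < (-z)) is false, then y=3, then ((5 + -2) > (y + u)) is false, then u=9, then v=0, then (i=1), then v=0, then (i=2), then v=0, then (i=3), then v=0, then (i=4), then v=0, then v=-2, then returns -7; agreement on -7.
verdict: equivalent


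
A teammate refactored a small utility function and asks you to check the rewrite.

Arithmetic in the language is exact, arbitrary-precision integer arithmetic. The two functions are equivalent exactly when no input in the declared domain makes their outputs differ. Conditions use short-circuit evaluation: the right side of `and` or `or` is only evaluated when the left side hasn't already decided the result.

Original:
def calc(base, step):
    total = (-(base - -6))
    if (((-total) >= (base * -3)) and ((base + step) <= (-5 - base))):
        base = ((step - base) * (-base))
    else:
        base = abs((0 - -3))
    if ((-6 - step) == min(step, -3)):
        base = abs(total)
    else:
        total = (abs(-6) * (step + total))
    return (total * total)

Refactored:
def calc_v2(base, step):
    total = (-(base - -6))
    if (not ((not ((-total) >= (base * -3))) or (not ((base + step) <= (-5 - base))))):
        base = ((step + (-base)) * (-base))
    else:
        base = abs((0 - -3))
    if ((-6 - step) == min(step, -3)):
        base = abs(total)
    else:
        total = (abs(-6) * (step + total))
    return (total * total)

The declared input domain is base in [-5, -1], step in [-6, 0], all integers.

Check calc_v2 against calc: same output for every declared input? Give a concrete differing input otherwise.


Comparing the listings, the differences include: boolean connective usage differs, plus arithmetic usage differs.
Tracing base=-1, step=-5: calc: total=-5, then (((-total) >= (base * -3)) and ((base + step) <= (-5 - base))) is true, then base=-4, then ((-6 - step) == min(step, -3)) is false, then total=-60, then returns 3600 | calc_v2: total=-5, then (not ((not ((-total) >= (base * -3))) or (not ((base + step) <= (-5 - base))))) is true, then base=-4, then ((-6 - step) == min(step, -3)) is false, then total=-60, then returns 3600 — matching result 3600.
Sweeping the whole domain (35 inputs) finds no disagreement.
verdict: equivalent


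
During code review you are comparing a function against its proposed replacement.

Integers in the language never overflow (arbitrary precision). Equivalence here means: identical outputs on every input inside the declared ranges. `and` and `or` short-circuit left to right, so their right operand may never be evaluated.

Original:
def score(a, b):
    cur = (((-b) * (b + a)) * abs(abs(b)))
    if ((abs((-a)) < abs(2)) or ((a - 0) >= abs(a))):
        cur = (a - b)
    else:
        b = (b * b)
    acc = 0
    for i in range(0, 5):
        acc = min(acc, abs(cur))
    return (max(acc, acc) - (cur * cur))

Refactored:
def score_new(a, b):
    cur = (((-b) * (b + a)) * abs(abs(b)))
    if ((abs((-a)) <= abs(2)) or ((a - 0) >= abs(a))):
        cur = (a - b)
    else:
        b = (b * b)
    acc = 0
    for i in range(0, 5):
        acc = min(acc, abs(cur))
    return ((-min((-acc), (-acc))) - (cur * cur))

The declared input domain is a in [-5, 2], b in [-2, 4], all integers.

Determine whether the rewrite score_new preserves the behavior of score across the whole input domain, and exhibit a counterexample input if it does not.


Not equivalent: a=-2, b=-2 separates them (-256 vs 0).
score: cur=-16, then ((abs((-a)) < abs(2)) or ((a - 0) >= abs(a))) is false, then b=4, then acc=0, then (i=0), then acc=0, then (i=1), then acc=0, then (i=2), then acc=0, then (i=3), then acc=0, then (i=4), then acc=0, then returns -256
score_new: cur=-16, then ((abs((-a)) <= abs(2)) or ((a - 0) >= abs(a))) is true, then cur=0, then acc=0, then (i=0), then acc=0, then (i=1), then acc=0, then (i=2), then acc=0, then (i=3), then acc=0, then (i=4), then acc=0, then returns 0
verdict: not equivalent; witness: a=-2, b=-2
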